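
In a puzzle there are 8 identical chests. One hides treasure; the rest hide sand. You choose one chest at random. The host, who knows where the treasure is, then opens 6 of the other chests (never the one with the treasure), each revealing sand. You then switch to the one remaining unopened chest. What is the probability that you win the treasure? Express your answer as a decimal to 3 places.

Your original chest holds the treasure with probability 1/8, so the other 7 collectively hold it with probability 7/8.
The host can always find 6 empty chests to open, so the reveals don't change that 7/8; it is now spread over the 1 remaining unopened chest.
P(win by switching) = (7/8) · (1/1) = 7/8 ≈ 0.875.

0.875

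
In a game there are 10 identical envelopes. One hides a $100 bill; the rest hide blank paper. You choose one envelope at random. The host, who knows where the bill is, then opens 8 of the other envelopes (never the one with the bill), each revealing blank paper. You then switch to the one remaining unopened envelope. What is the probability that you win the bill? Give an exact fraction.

Your original envelope holds the bill with probability 1/10, so the other 9 collectively hold it with probability 9/10.
The host can always find 8 empty envelopes to open, so the reveals don't change that 9/10; it is now spread over the 1 remaining unopened envelope.
P(win by switching) = (9/10) · (1/1) = 9/10.

9/10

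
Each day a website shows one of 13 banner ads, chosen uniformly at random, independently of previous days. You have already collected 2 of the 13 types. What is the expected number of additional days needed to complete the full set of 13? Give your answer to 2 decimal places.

39.26

Starting from 2 distinct types, each trial gives a new one with probability (13−i)/13 when i types are held, so the wait for the next new type is 13/(13−i).
E = 13/11 + 13/10 + 13/9 + 13/8 + 13/7 + 13/6 + 13/5 + 13/4 + 13/3 + 13/2 + 13/1 = 1088243/27720 ≈ 39.26.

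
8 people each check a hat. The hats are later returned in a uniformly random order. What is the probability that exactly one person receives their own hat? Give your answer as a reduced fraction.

103/280

Choose which one is fixed: C(8,1) = 8 ways.
The remaining 7 must have no fixed point: D(7) = 1854.
P = 8·1854/40320 = 103/280.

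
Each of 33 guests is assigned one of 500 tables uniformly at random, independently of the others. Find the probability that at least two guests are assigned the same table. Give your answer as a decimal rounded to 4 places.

0.6603

It's easier to compute the probability that all 33 are distinct.
P(all distinct) = 500/500 · 499/500 · ··· · 468/500 ≈ 0.3397.
So the probability of at least one match is 1 − 0.3397 = 0.6603.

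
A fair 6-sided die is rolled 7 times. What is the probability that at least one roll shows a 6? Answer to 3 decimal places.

0.721

P(no roll shows a 6) = (5/6)^7 ≈ 0.279.
P(at least one) = 1 − 0.279 = 0.721.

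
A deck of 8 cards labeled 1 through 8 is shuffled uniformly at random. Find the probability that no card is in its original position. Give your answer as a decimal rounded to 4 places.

This is the derangement probability: permutations of 8 with no fixed point.
D(8) = 8! · (1 − 1/1! + 1/2! − ··· + (−1)^8/8!) = 14833.
P = 14833/40320 = 2119/5760 ≈ 0.3679.

0.3679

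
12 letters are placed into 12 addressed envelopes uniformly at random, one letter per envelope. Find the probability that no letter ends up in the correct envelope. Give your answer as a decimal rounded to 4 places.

This is the derangement probability: permutations of 12 with no fixed point.
D(12) = 12! · (1 − 1/1! + 1/2! − ··· + (−1)^12/12!) = 176214841.
P = 176214841/479001600 = 16019531/43545600 ≈ 0.3679.

0.3679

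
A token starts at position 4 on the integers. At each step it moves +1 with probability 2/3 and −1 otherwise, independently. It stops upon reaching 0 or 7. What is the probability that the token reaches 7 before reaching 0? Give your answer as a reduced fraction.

Let r = q/p = (1/3)/(2/3) = 1/2. The recurrence P(i) = p·P(i+1) + q·P(i−1) with P(0)=0, P(7)=1 gives P(i) = (1 − r^i)/(1 − r^7).
P(4) = (1 − (1/2)^4) / (1 − (1/2)^7) = 120/127.

120/127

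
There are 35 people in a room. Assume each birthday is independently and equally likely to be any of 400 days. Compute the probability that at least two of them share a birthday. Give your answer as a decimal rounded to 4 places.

It's easier to compute the probability that all 35 are distinct.
P(all distinct) = 400/400 · 399/400 · ··· · 366/400 ≈ 0.2161.
So the probability of at least one match is 1 − 0.2161 = 0.7839.

0.7839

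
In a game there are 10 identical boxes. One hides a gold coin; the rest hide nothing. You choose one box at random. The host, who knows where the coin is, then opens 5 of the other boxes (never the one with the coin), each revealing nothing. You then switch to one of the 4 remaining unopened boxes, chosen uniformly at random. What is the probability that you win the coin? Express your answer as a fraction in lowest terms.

9/40

Your original box holds the coin with probability 1/10, so the other 9 collectively hold it with probability 9/10.
The host can always find 5 empty boxes to open, so the reveals don't change that 9/10; it is now spread over the 4 remaining unopened boxes.
P(win by switching) = (9/10) · (1/4) = 9/40.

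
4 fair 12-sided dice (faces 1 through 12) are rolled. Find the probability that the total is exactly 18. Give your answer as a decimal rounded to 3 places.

There are 12^4 = 20736 equally likely outcomes.
The number of ordered 4-tuples from {1,…,12} summing to 18 is 640.
P(sum = 18) = 640/20736 = 5/162 ≈ 0.031.

0.031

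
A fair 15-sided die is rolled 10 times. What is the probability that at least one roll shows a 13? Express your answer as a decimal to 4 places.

P(no roll shows a 13) = (14/15)^10 ≈ 0.5016.
P(at least one) = 1 − 0.5016 = 0.4984.

0.4984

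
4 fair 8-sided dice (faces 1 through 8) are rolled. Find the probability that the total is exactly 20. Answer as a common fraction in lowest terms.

315/4096

There are 8^4 = 4096 equally likely outcomes.
The number of ordered 4-tuples from {1,…,8} summing to 20 is 315.
P(sum = 20) = 315/4096.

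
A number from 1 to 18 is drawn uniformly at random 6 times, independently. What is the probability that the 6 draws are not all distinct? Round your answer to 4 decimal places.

0.6070

P(all 6 different) = 18/18 · 17/18 · ··· · 13/18 ≈ 0.3930.
P(at least two equal) = 1 − 0.3930 = 0.6070.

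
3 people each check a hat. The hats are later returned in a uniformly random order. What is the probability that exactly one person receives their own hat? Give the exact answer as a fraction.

Choose which one is fixed: C(3,1) = 3 ways.
The remaining 2 must have no fixed point: D(2) = 1.
P = 3·1/6 = 1/2.

1/2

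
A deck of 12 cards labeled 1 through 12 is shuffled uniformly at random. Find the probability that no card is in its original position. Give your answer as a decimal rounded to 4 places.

0.3679

This is the derangement probability: permutations of 12 with no fixed point.
D(12) = 12! · (1 − 1/1! + 1/2! − ··· + (−1)^12/12!) = 176214841.
P = 176214841/479001600 = 16019531/43545600 ≈ 0.3679.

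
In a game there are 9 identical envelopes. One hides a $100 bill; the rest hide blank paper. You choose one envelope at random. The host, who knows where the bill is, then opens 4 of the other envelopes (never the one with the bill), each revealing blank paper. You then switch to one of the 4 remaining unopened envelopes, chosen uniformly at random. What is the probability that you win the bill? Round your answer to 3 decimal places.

0.222

Your original envelope holds the bill with probability 1/9, so the other 8 collectively hold it with probability 8/9.
The host can always find 4 empty envelopes to open, so the reveals don't change that 8/9; it is now spread over the 4 remaining unopened envelopes.
P(win by switching) = (8/9) · (1/4) = 2/9 ≈ 0.222.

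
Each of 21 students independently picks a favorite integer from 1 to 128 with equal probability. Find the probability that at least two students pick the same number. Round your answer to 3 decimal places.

0.824

It's easier to compute the probability that all 21 are distinct.
P(all distinct) = 128/128 · 127/128 · ··· · 108/128 ≈ 0.176.
So the probability of at least one match is 1 − 0.176 = 0.824.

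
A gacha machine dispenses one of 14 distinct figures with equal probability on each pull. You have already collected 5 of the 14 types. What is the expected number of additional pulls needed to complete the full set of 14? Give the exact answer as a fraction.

7129/180

Starting from 5 distinct types, each trial gives a new one with probability (14−i)/14 when i types are held, so the wait for the next new type is 14/(14−i).
E = 14/9 + 14/8 + 14/7 + 14/6 + 14/5 + 14/4 + 14/3 + 14/2 + 14/1 = 7129/180.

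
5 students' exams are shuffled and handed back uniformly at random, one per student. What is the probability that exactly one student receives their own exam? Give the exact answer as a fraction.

Choose which one is fixed: C(5,1) = 5 ways.
The remaining 4 must have no fixed point: D(4) = 9.
P = 5·9/120 = 3/8.

3/8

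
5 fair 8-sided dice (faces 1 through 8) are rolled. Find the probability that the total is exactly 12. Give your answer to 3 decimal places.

0.010

There are 8^5 = 32768 equally likely outcomes.
The number of ordered 5-tuples from {1,…,8} summing to 12 is 330.
P(sum = 12) = 330/32768 = 165/16384 ≈ 0.010.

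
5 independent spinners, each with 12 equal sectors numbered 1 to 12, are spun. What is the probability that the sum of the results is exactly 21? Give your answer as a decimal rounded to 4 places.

0.0181

There are 12^5 = 248832 equally likely outcomes.
The number of ordered 5-tuples from {1,…,12} summing to 21 is 4495.
P(sum = 21) = 4495/248832 ≈ 0.0181.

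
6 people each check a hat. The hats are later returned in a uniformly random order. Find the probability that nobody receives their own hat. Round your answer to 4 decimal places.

This is the derangement probability: permutations of 6 with no fixed point.
D(6) = 6! · (1 − 1/1! + 1/2! − ··· + (−1)^6/6!) = 265.
P = 265/720 = 53/144 ≈ 0.3681.

0.3681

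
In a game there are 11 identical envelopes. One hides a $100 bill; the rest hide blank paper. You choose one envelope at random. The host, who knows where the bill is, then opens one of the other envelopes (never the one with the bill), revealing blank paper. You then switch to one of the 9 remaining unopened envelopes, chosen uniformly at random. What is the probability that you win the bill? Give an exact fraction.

Your original envelope holds the bill with probability 1/11, so the other 10 collectively hold it with probability 10/11.
The host can always find an empty envelope to open, so this doesn't change that 10/11; it is now spread over the 9 remaining unopened envelopes.
P(win by switching) = (10/11) · (1/9) = 10/99.

10/99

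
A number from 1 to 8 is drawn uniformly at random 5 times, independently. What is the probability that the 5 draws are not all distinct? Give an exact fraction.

P(all 5 different) = 8/8 · 7/8 · ··· · 4/8 = 105/512.
P(at least two equal) = 1 − 105/512 = 407/512.

407/512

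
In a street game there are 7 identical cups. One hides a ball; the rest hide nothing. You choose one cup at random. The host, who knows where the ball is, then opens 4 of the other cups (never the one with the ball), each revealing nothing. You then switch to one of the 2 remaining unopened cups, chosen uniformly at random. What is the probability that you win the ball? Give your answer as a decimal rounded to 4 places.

0.4286

Your original cup holds the ball with probability 1/7, so the other 6 collectively hold it with probability 6/7.
The host can always find 4 empty cups to open, so the reveals don't change that 6/7; it is now spread over the 2 remaining unopened cups.
P(win by switching) = (6/7) · (1/2) = 3/7 ≈ 0.4286.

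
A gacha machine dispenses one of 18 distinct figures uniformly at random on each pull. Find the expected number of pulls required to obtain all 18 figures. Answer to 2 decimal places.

62.91

After i distinct types are collected, each trial gives a new one with probability (18−i)/18, so the expected wait for the next new type is 18/(18−i).
E = 18/18 + 18/17 + 18/16 + 18/15 + 18/14 + 18/13 + 18/12 + 18/11 + 18/10 + 18/9 + 18/8 + 18/7 + 18/6 + 18/5 + 18/4 + 18/3 + 18/2 + 18/1 = 42822903/680680 ≈ 62.91.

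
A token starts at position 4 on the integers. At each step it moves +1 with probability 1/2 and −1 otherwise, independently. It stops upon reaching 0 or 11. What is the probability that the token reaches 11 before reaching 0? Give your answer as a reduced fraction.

4/11

With a fair step, P(i) = ½P(i−1) + ½P(i+1) with P(0)=0, P(11)=1 has the linear solution P(i) = i/11.
P(4) = 4/11.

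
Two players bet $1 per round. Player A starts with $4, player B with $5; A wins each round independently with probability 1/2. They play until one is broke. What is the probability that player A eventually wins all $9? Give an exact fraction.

4/9

With a fair step, P(i) = ½P(i−1) + ½P(i+1) with P(0)=0, P(9)=1 has the linear solution P(i) = i/9.
P(4) = 4/9.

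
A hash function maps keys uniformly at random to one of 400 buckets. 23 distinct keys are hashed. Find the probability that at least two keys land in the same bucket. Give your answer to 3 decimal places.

0.475

It's easier to compute the probability that all 23 are distinct.
P(all distinct) = 400/400 · 399/400 · ··· · 378/400 ≈ 0.525.
So the probability of at least one match is 1 − 0.525 = 0.475.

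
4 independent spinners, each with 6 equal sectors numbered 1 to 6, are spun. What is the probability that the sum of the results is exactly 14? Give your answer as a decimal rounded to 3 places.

There are 6^4 = 1296 equally likely outcomes.
The number of ordered 4-tuples from {1,…,6} summing to 14 is 146.
P(sum = 14) = 146/1296 = 73/648 ≈ 0.113.

0.113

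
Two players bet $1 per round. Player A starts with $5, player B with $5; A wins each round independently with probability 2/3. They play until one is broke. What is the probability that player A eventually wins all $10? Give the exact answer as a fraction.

Let r = q/p = (1/3)/(2/3) = 1/2. The recurrence P(i) = p·P(i+1) + q·P(i−1) with P(0)=0, P(10)=1 gives P(i) = (1 − r^i)/(1 − r^10).
P(5) = (1 − (1/2)^5) / (1 − (1/2)^10) = 32/33.

32/33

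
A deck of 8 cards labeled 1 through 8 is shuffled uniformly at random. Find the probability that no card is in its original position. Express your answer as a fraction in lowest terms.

This is the derangement probability: permutations of 8 with no fixed point.
D(8) = 8! · (1 − 1/1! + 1/2! − ··· + (−1)^8/8!) = 14833.
P = 14833/40320 = 2119/5760.

2119/5760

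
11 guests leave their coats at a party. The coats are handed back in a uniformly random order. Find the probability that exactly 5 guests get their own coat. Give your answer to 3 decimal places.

0.003

Choose which 5 of the 11 are fixed: C(11,5) = 462 ways.
The remaining 6 must have no fixed point: D(6) = 265.
P = 462·265/39916800 = 53/17280 ≈ 0.003.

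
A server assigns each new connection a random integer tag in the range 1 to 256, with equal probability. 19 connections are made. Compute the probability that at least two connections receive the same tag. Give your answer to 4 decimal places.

0.4957

It's easier to compute the probability that all 19 are distinct.
P(all distinct) = 256/256 · 255/256 · ··· · 238/256 ≈ 0.5043.
So the probability of at least one match is 1 − 0.5043 = 0.4957.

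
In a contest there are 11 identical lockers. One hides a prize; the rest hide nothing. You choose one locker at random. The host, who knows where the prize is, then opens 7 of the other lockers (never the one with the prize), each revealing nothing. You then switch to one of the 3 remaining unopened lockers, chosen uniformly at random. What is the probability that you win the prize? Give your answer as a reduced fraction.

Your original locker holds the prize with probability 1/11, so the other 10 collectively hold it with probability 10/11.
The host can always find 7 empty lockers to open, so the reveals don't change that 10/11; it is now spread over the 3 remaining unopened lockers.
P(win by switching) = (10/11) · (1/3) = 10/33.

10/33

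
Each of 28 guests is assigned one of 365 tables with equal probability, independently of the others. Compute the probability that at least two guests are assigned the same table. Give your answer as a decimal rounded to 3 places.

It's easier to compute the probability that all 28 are distinct.
P(all distinct) = 365/365 · 364/365 · ··· · 338/365 ≈ 0.346.
So the probability of at least one match is 1 − 0.346 = 0.654.

0.654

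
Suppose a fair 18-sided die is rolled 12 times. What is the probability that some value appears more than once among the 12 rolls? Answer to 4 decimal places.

P(all 12 different) = 18/18 · 17/18 · ··· · 7/18 ≈ 0.0077.
P(at least two equal) = 1 − 0.0077 = 0.9923.

0.9923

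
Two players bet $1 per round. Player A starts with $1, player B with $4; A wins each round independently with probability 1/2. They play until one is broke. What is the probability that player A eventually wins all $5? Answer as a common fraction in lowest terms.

1/5

With a fair step, P(i) = ½P(i−1) + ½P(i+1) with P(0)=0, P(5)=1 has the linear solution P(i) = i/5.
P(1) = 1/5.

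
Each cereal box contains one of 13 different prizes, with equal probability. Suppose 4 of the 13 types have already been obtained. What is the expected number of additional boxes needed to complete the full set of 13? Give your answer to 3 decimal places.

Starting from 4 distinct types, each trial gives a new one with probability (13−i)/13 when i types are held, so the wait for the next new type is 13/(13−i).
E = 13/9 + 13/8 + 13/7 + 13/6 + 13/5 + 13/4 + 13/3 + 13/2 + 13/1 = 92677/2520 ≈ 36.777.

36.777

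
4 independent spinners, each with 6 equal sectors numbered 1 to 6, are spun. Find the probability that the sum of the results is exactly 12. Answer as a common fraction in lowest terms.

There are 6^4 = 1296 equally likely outcomes.
The number of ordered 4-tuples from {1,…,6} summing to 12 is 125.
P(sum = 12) = 125/1296.

125/1296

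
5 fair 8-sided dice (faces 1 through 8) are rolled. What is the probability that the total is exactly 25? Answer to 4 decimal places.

There are 8^5 = 32768 equally likely outcomes.
The number of ordered 5-tuples from {1,…,8} summing to 25 is 2226.
P(sum = 25) = 2226/32768 = 1113/16384 ≈ 0.0679.

0.0679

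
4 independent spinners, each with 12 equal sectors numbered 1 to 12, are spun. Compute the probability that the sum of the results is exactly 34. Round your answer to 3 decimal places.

There are 12^4 = 20736 equally likely outcomes.
The number of ordered 4-tuples from {1,…,12} summing to 34 is 640.
P(sum = 34) = 640/20736 = 5/162 ≈ 0.031.

0.031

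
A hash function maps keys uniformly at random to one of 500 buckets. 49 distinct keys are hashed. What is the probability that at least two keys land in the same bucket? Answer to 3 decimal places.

0.912

It's easier to compute the probability that all 49 are distinct.
P(all distinct) = 500/500 · 499/500 · ··· · 452/500 ≈ 0.088.
So the probability of at least one match is 1 − 0.088 = 0.912.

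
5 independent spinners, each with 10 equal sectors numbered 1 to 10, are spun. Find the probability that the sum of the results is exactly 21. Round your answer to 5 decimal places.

0.03795

There are 10^5 = 100000 equally likely outcomes.
The number of ordered 5-tuples from {1,…,10} summing to 21 is 3795.
P(sum = 21) = 3795/100000 = 759/20000 ≈ 0.03795.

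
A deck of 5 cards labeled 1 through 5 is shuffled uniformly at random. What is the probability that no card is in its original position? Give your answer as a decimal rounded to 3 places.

0.367

This is the derangement probability: permutations of 5 with no fixed point.
D(5) = 5! · (1 − 1/1! + 1/2! − ··· + (−1)^5/5!) = 44.
P = 44/120 = 11/30 ≈ 0.367.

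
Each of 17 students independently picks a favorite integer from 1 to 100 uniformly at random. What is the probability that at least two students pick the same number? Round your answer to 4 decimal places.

It's easier to compute the probability that all 17 are distinct.
P(all distinct) = 100/100 · 99/100 · ··· · 84/100 ≈ 0.2365.
So the probability of at least one match is 1 − 0.2365 = 0.7635.

0.7635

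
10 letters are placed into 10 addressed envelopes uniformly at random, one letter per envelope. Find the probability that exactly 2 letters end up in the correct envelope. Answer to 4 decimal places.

0.1839

Choose which 2 of the 10 are fixed: C(10,2) = 45 ways.
The remaining 8 must have no fixed point: D(8) = 14833.
P = 45·14833/3628800 = 2119/11520 ≈ 0.1839.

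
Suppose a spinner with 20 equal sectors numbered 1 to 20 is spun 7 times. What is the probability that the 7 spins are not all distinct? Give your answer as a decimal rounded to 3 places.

P(all 7 different) = 20/20 · 19/20 · ··· · 14/20 ≈ 0.305.
P(at least two equal) = 1 − 0.305 = 0.695.

0.695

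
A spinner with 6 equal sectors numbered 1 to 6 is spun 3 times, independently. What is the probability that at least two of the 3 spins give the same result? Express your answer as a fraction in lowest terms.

P(all 3 different) = 6/6 · 5/6 · ··· · 4/6 = 5/9.
P(at least two equal) = 1 − 5/9 = 4/9.

4/9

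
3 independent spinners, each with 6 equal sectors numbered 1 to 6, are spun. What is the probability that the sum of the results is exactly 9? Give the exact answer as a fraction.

There are 6^3 = 216 equally likely outcomes.
The number of ordered 3-tuples from {1,…,6} summing to 9 is 25.
P(sum = 9) = 25/216.

25/216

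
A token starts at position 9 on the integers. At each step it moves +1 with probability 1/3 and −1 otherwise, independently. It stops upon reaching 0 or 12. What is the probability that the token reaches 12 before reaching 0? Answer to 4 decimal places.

Let r = q/p = (2/3)/(1/3) = 2. The recurrence P(i) = p·P(i+1) + q·P(i−1) with P(0)=0, P(12)=1 gives P(i) = (1 − r^i)/(1 − r^12).
P(9) = (1 − (2)^9) / (1 − (2)^12) = 73/585 ≈ 0.1248.

0.1248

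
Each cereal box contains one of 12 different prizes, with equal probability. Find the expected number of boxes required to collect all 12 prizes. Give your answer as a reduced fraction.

86021/2310

After i distinct types are collected, each trial gives a new one with probability (12−i)/12, so the expected wait for the next new type is 12/(12−i).
E = 12/12 + 12/11 + 12/10 + 12/9 + 12/8 + 12/7 + 12/6 + 12/5 + 12/4 + 12/3 + 12/2 + 12/1 = 86021/2310.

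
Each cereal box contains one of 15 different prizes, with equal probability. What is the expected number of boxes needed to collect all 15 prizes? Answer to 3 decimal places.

After i distinct types are collected, each trial gives a new one with probability (15−i)/15, so the expected wait for the next new type is 15/(15−i).
E = 15/15 + 15/14 + 15/13 + 15/12 + 15/11 + 15/10 + 15/9 + 15/8 + 15/7 + 15/6 + 15/5 + 15/4 + 15/3 + 15/2 + 15/1 = 1195757/24024 ≈ 49.773.

49.773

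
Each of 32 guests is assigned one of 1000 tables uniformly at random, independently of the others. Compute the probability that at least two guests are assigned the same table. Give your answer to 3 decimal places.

It's easier to compute the probability that all 32 are distinct.
P(all distinct) = 1000/1000 · 999/1000 · ··· · 969/1000 ≈ 0.606.
So the probability of at least one match is 1 − 0.606 = 0.394.

0.394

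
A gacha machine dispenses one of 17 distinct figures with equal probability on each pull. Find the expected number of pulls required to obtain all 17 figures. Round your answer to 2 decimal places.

58.47

After i distinct types are collected, each trial gives a new one with probability (17−i)/17, so the expected wait for the next new type is 17/(17−i).
E = 17/17 + 17/16 + 17/15 + 17/14 + 17/13 + 17/12 + 17/11 + 17/10 + 17/9 + 17/8 + 17/7 + 17/6 + 17/5 + 17/4 + 17/3 + 17/2 + 17/1 = 42142223/720720 ≈ 58.47.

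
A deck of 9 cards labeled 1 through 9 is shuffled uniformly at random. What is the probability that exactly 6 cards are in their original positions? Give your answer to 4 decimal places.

Choose which 6 of the 9 are fixed: C(9,6) = 84 ways.
The remaining 3 must have no fixed point: D(3) = 2.
P = 84·2/362880 = 1/2160 ≈ 0.0005.

0.0005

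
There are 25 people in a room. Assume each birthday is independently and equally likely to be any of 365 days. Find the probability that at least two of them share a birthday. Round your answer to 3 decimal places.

It's easier to compute the probability that all 25 are distinct.
P(all distinct) = 365/365 · 364/365 · ··· · 341/365 ≈ 0.431.
So the probability of at least one match is 1 − 0.431 = 0.569.

0.569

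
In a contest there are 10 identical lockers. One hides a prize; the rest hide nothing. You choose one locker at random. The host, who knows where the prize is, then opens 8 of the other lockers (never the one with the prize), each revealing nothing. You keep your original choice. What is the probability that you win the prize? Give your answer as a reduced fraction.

1/10

The host can always open 8 empty lockers regardless of your choice, so the reveals give no information about your original locker.
P(win by staying) = 1/10.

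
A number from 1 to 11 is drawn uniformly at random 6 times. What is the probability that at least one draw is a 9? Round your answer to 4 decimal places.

0.4355

P(no draw is a 9) = (10/11)^6 ≈ 0.5645.
P(at least one) = 1 − 0.5645 = 0.4355.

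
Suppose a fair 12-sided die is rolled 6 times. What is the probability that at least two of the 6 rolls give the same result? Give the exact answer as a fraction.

1343/1728

P(all 6 different) = 12/12 · 11/12 · ··· · 7/12 = 385/1728.
P(at least two equal) = 1 − 385/1728 = 1343/1728.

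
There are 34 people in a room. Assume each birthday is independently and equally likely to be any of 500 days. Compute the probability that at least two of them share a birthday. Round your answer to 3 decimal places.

It's easier to compute the probability that all 34 are distinct.
P(all distinct) = 500/500 · 499/500 · ··· · 467/500 ≈ 0.317.
So the probability of at least one match is 1 − 0.317 = 0.683.

0.683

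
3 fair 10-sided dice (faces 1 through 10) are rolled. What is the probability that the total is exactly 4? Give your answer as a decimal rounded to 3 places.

0.003

There are 10^3 = 1000 equally likely outcomes.
The number of ordered 3-tuples from {1,…,10} summing to 4 is 3.
P(sum = 4) = 3/1000 ≈ 0.003.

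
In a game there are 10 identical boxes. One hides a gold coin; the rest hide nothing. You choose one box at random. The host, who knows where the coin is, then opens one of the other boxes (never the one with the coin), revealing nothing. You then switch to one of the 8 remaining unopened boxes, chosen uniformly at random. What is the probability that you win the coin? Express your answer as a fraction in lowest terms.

Your original box holds the coin with probability 1/10, so the other 9 collectively hold it with probability 9/10.
The host can always find an empty box to open, so this doesn't change that 9/10; it is now spread over the 8 remaining unopened boxes.
P(win by switching) = (9/10) · (1/8) = 9/80.

9/80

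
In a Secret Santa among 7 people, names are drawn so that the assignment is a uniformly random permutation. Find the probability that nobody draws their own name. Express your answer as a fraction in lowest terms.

103/280

This is the derangement probability: permutations of 7 with no fixed point.
D(7) = 7! · (1 − 1/1! + 1/2! − ··· + (−1)^7/7!) = 1854.
P = 1854/5040 = 103/280.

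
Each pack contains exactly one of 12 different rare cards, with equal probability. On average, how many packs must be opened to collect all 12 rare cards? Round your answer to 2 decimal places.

After i distinct types are collected, each trial gives a new one with probability (12−i)/12, so the expected wait for the next new type is 12/(12−i).
E = 12/12 + 12/11 + 12/10 + 12/9 + 12/8 + 12/7 + 12/6 + 12/5 + 12/4 + 12/3 + 12/2 + 12/1 = 86021/2310 ≈ 37.24.

37.24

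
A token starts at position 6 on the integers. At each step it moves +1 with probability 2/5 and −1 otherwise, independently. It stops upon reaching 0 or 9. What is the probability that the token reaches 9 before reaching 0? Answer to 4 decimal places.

Let r = q/p = (3/5)/(2/5) = 3/2. The recurrence P(i) = p·P(i+1) + q·P(i−1) with P(0)=0, P(9)=1 gives P(i) = (1 − r^i)/(1 − r^9).
P(6) = (1 − (3/2)^6) / (1 − (3/2)^9) = 280/1009 ≈ 0.2775.

0.2775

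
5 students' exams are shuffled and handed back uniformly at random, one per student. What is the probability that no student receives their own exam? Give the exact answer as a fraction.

This is the derangement probability: permutations of 5 with no fixed point.
D(5) = 5! · (1 − 1/1! + 1/2! − ··· + (−1)^5/5!) = 44.
P = 44/120 = 11/30.

11/30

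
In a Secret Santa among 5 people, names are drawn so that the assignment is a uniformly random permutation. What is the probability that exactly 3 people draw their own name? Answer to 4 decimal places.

0.0833

Choose which 3 of the 5 are fixed: C(5,3) = 10 ways.
The remaining 2 must have no fixed point: D(2) = 1.
P = 10·1/120 = 1/12 ≈ 0.0833.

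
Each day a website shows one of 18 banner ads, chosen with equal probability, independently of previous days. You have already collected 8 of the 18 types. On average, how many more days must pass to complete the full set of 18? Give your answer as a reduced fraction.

Starting from 8 distinct types, each trial gives a new one with probability (18−i)/18 when i types are held, so the wait for the next new type is 18/(18−i).
E = 18/10 + 18/9 + 18/8 + 18/7 + 18/6 + 18/5 + 18/4 + 18/3 + 18/2 + 18/1 = 7381/140.

7381/140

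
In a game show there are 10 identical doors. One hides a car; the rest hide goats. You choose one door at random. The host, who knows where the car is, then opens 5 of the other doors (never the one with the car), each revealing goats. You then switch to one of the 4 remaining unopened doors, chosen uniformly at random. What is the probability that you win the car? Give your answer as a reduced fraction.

9/40

Your original door holds the car with probability 1/10, so the other 9 collectively hold it with probability 9/10.
The host can always find 5 empty doors to open, so the reveals don't change that 9/10; it is now spread over the 4 remaining unopened doors.
P(win by switching) = (9/10) · (1/4) = 9/40.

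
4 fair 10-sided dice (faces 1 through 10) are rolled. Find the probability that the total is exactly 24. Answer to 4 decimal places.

0.0633

There are 10^4 = 10000 equally likely outcomes.
The number of ordered 4-tuples from {1,…,10} summing to 24 is 633.
P(sum = 24) = 633/10000 ≈ 0.0633.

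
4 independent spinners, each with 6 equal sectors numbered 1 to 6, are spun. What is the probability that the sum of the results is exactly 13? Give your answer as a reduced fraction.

There are 6^4 = 1296 equally likely outcomes.
The number of ordered 4-tuples from {1,…,6} summing to 13 is 140.
P(sum = 13) = 140/1296 = 35/324.

35/324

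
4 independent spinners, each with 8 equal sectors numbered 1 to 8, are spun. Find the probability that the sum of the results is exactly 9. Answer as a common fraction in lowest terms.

7/512

There are 8^4 = 4096 equally likely outcomes.
The number of ordered 4-tuples from {1,…,8} summing to 9 is 56.
P(sum = 9) = 56/4096 = 7/512.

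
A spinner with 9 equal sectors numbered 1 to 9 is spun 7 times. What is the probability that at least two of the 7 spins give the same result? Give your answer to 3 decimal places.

P(all 7 different) = 9/9 · 8/9 · ··· · 3/9 ≈ 0.038.
P(at least two equal) = 1 − 0.038 = 0.962.

0.962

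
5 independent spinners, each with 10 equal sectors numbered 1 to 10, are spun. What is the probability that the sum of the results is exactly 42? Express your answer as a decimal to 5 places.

There are 10^5 = 100000 equally likely outcomes.
The number of ordered 5-tuples from {1,…,10} summing to 42 is 495.
P(sum = 42) = 495/100000 = 99/20000 ≈ 0.00495.

0.00495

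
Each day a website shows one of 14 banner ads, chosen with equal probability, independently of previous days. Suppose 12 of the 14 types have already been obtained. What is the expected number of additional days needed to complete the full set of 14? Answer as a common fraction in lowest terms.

Starting from 12 distinct types, each trial gives a new one with probability (14−i)/14 when i types are held, so the wait for the next new type is 14/(14−i).
E = 14/2 + 14/1 = 21.

21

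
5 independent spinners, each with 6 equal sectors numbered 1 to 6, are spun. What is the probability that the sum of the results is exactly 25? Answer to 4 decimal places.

0.0162

There are 6^5 = 7776 equally likely outcomes.
The number of ordered 5-tuples from {1,…,6} summing to 25 is 126.
P(sum = 25) = 126/7776 = 7/432 ≈ 0.0162.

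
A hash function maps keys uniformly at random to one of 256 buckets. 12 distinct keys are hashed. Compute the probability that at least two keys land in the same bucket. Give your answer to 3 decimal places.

0.230

It's easier to compute the probability that all 12 are distinct.
P(all distinct) = 256/256 · 255/256 · ··· · 245/256 ≈ 0.770.
So the probability of at least one match is 1 − 0.770 = 0.230.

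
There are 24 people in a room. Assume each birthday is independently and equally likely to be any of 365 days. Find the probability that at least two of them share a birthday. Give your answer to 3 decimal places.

It's easier to compute the probability that all 24 are distinct.
P(all distinct) = 365/365 · 364/365 · ··· · 342/365 ≈ 0.462.
So the probability of at least one match is 1 − 0.462 = 0.538.

0.538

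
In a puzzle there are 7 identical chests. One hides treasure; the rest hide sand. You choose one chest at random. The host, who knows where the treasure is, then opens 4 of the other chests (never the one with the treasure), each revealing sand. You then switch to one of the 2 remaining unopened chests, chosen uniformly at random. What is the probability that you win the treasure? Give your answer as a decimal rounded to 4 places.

0.4286

Your original chest holds the treasure with probability 1/7, so the other 6 collectively hold it with probability 6/7.
The host can always find 4 empty chests to open, so the reveals don't change that 6/7; it is now spread over the 2 remaining unopened chests.
P(win by switching) = (6/7) · (1/2) = 3/7 ≈ 0.4286.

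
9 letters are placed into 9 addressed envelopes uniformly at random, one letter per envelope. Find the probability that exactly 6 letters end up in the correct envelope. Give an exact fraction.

Choose which 6 of the 9 are fixed: C(9,6) = 84 ways.
The remaining 3 must have no fixed point: D(3) = 2.
P = 84·2/362880 = 1/2160.

1/2160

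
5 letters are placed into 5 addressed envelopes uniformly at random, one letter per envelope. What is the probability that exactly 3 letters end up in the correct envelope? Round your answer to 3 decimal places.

Choose which 3 of the 5 are fixed: C(5,3) = 10 ways.
The remaining 2 must have no fixed point: D(2) = 1.
P = 10·1/120 = 1/12 ≈ 0.083.

0.083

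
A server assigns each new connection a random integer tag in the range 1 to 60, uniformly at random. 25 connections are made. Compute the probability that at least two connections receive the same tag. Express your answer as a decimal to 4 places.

0.9972

It's easier to compute the probability that all 25 are distinct.
P(all distinct) = 60/60 · 59/60 · ··· · 36/60 ≈ 0.0028.
So the probability of at least one match is 1 − 0.0028 = 0.9972.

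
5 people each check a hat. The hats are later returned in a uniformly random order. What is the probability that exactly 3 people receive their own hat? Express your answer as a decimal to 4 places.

Choose which 3 of the 5 are fixed: C(5,3) = 10 ways.
The remaining 2 must have no fixed point: D(2) = 1.
P = 10·1/120 = 1/12 ≈ 0.0833.

0.0833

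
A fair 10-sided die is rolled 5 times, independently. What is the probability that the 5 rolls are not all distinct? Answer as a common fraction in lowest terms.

P(all 5 different) = 10/10 · 9/10 · ··· · 6/10 = 189/625.
P(at least two equal) = 1 − 189/625 = 436/625.

436/625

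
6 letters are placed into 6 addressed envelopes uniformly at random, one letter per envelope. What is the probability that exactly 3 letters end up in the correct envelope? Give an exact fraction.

1/18

Choose which 3 of the 6 are fixed: C(6,3) = 20 ways.
The remaining 3 must have no fixed point: D(3) = 2.
P = 20·2/720 = 1/18.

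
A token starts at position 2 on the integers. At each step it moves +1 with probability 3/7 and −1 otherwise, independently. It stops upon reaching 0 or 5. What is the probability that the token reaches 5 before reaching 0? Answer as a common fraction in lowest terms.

Let r = q/p = (4/7)/(3/7) = 4/3. The recurrence P(i) = p·P(i+1) + q·P(i−1) with P(0)=0, P(5)=1 gives P(i) = (1 − r^i)/(1 − r^5).
P(2) = (1 − (4/3)^2) / (1 − (4/3)^5) = 189/781.

189/781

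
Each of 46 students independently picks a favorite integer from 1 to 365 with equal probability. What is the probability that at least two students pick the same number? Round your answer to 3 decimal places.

It's easier to compute the probability that all 46 are distinct.
P(all distinct) = 365/365 · 364/365 · ··· · 320/365 ≈ 0.052.
So the probability of at least one match is 1 − 0.052 = 0.948.

0.948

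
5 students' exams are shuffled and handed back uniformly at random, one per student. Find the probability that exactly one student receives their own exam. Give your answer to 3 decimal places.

Choose which one is fixed: C(5,1) = 5 ways.
The remaining 4 must have no fixed point: D(4) = 9.
P = 5·9/120 = 3/8 ≈ 0.375.

0.375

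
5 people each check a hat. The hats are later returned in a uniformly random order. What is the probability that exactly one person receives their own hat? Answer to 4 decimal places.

0.3750

Choose which one is fixed: C(5,1) = 5 ways.
The remaining 4 must have no fixed point: D(4) = 9.
P = 5·9/120 = 3/8 ≈ 0.3750.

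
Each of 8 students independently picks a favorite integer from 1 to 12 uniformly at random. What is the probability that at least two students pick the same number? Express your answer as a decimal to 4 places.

0.9536

It's easier to compute the probability that all 8 are distinct.
P(all distinct) = 12/12 · 11/12 · ··· · 5/12 ≈ 0.0464.
So the probability of at least one match is 1 − 0.0464 = 0.9536.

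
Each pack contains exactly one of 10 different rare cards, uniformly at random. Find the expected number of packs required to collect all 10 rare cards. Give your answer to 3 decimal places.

29.290

After i distinct types are collected, each trial gives a new one with probability (10−i)/10, so the expected wait for the next new type is 10/(10−i).
E = 10/10 + 10/9 + 10/8 + 10/7 + 10/6 + 10/5 + 10/4 + 10/3 + 10/2 + 10/1 = 7381/252 ≈ 29.290.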